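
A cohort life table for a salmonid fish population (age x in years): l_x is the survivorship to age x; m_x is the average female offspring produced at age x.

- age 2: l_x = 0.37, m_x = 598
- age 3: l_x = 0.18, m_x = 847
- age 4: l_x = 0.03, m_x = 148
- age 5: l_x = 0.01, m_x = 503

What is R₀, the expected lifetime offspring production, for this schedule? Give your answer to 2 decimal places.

R₀ = Σ l_x m_x:
  age 2: 0.37 × 598 = 221.2600
  age 3: 0.18 × 847 = 152.4600
  age 4: 0.03 × 148 = 4.4400
  age 5: 0.01 × 503 = 5.0300
R₀ = 221.2600 + 152.4600 + 4.4400 + 5.0300 = 383.1900

383.19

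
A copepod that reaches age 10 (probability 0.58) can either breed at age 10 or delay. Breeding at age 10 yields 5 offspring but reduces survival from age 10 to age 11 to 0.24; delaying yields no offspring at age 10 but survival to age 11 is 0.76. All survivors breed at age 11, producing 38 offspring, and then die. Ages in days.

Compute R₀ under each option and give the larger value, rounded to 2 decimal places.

breed at age 10: R₀ = 0.58 × (5 + 0.24 × 38) = 0.58 × 14.1200 = 8.1896
delay to age 11: R₀ = 0.58 × (0.76 × 38) = 0.58 × 28.8800 = 16.7504
Higher: delay to age 11 (16.7504).

16.75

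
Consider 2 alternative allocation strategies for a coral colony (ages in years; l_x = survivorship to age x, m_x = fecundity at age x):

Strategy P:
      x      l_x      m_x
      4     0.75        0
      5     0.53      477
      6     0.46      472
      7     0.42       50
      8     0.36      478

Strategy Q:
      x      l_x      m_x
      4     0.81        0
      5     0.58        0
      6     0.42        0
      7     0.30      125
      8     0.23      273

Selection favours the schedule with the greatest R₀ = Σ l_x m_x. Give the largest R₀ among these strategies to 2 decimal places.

Strategy P: R₀ = 0.75×0 + 0.53×477 + 0.46×472 + 0.42×50 + 0.36×478 = 663.0100
Strategy Q: R₀ = 0.81×0 + 0.58×0 + 0.42×0 + 0.30×125 + 0.23×273 = 100.2900
Highest R₀: strategy P with 663.0100.

663.01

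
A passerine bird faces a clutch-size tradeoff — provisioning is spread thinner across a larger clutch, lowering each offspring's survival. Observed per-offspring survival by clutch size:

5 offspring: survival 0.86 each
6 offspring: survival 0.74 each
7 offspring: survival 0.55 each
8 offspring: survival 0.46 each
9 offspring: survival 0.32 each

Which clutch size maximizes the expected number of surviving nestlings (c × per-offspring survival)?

6

Expected surviving nestlings = c × s(c):
  c=5: 5 × 0.86 = 4.300
  c=6: 6 × 0.74 = 4.440
  c=7: 7 × 0.55 = 3.850
  c=8: 8 × 0.46 = 3.680
  c=9: 9 × 0.32 = 2.880
Maximum at c = 6 (4.440 surviving nestlings).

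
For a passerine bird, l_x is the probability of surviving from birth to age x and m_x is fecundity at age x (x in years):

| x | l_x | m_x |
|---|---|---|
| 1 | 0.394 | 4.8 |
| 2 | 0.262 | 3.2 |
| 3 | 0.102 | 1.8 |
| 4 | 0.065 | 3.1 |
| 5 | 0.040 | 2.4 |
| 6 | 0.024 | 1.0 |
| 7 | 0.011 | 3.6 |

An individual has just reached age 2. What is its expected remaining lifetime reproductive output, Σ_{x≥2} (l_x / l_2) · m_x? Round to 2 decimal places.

5.28

l_2 = 0.262. Conditional survival from age 2 to x is l_x / l_2.
  x=2: (0.262/0.262) × 3.2 = 3.2000
  x=3: (0.102/0.262) × 1.8 = 0.7008
  x=4: (0.065/0.262) × 3.1 = 0.7691
  x=5: (0.040/0.262) × 2.4 = 0.3664
  x=6: (0.024/0.262) × 1.0 = 0.0916
  x=7: (0.011/0.262) × 3.6 = 0.1511
Sum = 3.2000 + 0.7008 + 0.7691 + 0.3664 + 0.0916 + 0.1511 = 5.2790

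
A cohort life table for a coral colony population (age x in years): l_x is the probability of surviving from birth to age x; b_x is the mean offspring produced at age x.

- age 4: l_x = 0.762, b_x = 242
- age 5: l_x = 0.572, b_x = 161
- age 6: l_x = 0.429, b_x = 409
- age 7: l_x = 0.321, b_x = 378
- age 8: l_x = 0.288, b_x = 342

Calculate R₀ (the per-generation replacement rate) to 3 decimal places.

R₀ = Σ l_x b_x:
  age 4: 0.762 × 242 = 184.4040
  age 5: 0.572 × 161 = 92.0920
  age 6: 0.429 × 409 = 175.4610
  age 7: 0.321 × 378 = 121.3380
  age 8: 0.288 × 342 = 98.4960
R₀ = 184.4040 + 92.0920 + 175.4610 + 121.3380 + 98.4960 = 671.7910

671.791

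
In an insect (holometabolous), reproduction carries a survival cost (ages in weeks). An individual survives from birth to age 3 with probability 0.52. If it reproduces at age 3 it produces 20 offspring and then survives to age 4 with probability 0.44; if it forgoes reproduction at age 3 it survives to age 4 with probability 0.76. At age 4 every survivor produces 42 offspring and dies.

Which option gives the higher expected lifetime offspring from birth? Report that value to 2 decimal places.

breed at age 3: R₀ = 0.52 × (20 + 0.44 × 42) = 0.52 × 38.4800 = 20.0096
delay to age 4: R₀ = 0.52 × (0.76 × 42) = 0.52 × 31.9200 = 16.5984
Higher: breed at age 3 (20.0096).

20.01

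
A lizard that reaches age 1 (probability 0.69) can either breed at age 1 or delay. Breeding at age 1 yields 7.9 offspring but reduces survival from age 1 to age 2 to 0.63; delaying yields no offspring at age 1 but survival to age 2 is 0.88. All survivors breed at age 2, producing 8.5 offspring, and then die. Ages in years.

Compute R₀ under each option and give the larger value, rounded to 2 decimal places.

9.15

breed at age 1: R₀ = 0.69 × (7.9 + 0.63 × 8.5) = 0.69 × 13.2550 = 9.1459
delay to age 2: R₀ = 0.69 × (0.88 × 8.5) = 0.69 × 7.4800 = 5.1612
Higher: breed at age 1 (9.1459).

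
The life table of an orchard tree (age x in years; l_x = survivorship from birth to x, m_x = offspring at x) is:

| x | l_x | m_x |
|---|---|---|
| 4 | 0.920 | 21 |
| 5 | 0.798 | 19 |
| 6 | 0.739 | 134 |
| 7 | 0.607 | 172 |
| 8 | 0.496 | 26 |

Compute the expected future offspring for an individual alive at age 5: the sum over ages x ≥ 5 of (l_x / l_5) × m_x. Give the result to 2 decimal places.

290.09

l_5 = 0.798. Conditional survival from age 5 to x is l_x / l_5.
  x=5: (0.798/0.798) × 19 = 19.0000
  x=6: (0.739/0.798) × 134 = 124.0927
  x=7: (0.607/0.798) × 172 = 130.8321
  x=8: (0.496/0.798) × 26 = 16.1604
Sum = 19.0000 + 124.0927 + 130.8321 + 16.1604 = 290.0852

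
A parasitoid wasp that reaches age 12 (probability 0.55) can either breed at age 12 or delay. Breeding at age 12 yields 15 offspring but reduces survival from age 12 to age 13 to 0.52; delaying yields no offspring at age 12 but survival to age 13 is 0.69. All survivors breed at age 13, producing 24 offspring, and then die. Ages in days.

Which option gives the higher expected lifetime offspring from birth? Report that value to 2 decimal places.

breed at age 12: R₀ = 0.55 × (15 + 0.52 × 24) = 0.55 × 27.4800 = 15.1140
delay to age 13: R₀ = 0.55 × (0.69 × 24) = 0.55 × 16.5600 = 9.1080
Higher: breed at age 12 (15.1140).

15.11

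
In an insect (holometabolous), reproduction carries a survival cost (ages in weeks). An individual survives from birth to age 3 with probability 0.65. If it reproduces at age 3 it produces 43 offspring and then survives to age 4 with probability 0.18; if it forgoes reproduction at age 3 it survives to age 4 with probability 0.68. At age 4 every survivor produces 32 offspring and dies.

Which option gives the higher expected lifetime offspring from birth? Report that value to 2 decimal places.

breed at age 3: R₀ = 0.65 × (43 + 0.18 × 32) = 0.65 × 48.7600 = 31.6940
delay to age 4: R₀ = 0.65 × (0.68 × 32) = 0.65 × 21.7600 = 14.1440
Higher: breed at age 3 (31.6940).

31.69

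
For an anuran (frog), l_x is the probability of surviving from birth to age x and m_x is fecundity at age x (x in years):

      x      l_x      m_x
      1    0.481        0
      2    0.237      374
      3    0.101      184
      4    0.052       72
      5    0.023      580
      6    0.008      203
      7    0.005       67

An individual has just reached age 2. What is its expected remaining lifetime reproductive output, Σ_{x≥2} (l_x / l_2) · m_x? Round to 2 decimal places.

532.76

l_2 = 0.237. Conditional survival from age 2 to x is l_x / l_2.
  x=2: (0.237/0.237) × 374 = 374.0000
  x=3: (0.101/0.237) × 184 = 78.4135
  x=4: (0.052/0.237) × 72 = 15.7975
  x=5: (0.023/0.237) × 580 = 56.2869
  x=6: (0.008/0.237) × 203 = 6.8523
  x=7: (0.005/0.237) × 67 = 1.4135
Sum = 374.0000 + 78.4135 + 15.7975 + 56.2869 + 6.8523 + 1.4135 = 532.7637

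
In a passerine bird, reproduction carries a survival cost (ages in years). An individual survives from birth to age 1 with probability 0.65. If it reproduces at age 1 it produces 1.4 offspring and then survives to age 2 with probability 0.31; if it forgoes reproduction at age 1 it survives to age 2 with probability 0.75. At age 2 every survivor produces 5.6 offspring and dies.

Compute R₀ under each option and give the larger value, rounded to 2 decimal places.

2.73

breed at age 1: R₀ = 0.65 × (1.4 + 0.31 × 5.6) = 0.65 × 3.1360 = 2.0384
delay to age 2: R₀ = 0.65 × (0.75 × 5.6) = 0.65 × 4.2000 = 2.7300
Higher: delay to age 2 (2.7300).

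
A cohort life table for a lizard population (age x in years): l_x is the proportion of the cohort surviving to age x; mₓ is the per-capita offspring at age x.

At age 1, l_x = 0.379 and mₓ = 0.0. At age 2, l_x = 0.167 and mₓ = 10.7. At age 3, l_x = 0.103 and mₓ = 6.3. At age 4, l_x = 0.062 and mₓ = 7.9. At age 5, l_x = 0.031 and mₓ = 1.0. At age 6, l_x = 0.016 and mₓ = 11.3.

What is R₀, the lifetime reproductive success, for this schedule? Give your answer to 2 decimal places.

R₀ = Σ l_x mₓ:
  age 1: 0.379 × 0.0 = 0.0000
  age 2: 0.167 × 10.7 = 1.7869
  age 3: 0.103 × 6.3 = 0.6489
  age 4: 0.062 × 7.9 = 0.4898
  age 5: 0.031 × 1.0 = 0.0310
  age 6: 0.016 × 11.3 = 0.1808
R₀ = 0.0000 + 1.7869 + 0.6489 + 0.4898 + 0.0310 + 0.1808 = 3.1374

3.14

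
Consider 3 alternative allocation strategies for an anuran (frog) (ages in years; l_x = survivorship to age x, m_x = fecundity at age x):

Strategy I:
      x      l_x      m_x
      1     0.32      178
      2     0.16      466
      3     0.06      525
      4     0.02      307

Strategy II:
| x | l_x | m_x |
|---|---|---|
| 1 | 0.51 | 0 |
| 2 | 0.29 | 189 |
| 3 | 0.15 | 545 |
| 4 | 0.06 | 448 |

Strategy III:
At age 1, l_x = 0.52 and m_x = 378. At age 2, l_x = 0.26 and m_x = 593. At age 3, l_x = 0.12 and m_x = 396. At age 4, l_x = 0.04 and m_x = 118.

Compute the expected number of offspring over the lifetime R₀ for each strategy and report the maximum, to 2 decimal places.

Strategy I: R₀ = 0.32×178 + 0.16×466 + 0.06×525 + 0.02×307 = 169.1600
Strategy II: R₀ = 0.51×0 + 0.29×189 + 0.15×545 + 0.06×448 = 163.4400
Strategy III: R₀ = 0.52×378 + 0.26×593 + 0.12×396 + 0.04×118 = 402.9800
Highest R₀: strategy III with 402.9800.

402.98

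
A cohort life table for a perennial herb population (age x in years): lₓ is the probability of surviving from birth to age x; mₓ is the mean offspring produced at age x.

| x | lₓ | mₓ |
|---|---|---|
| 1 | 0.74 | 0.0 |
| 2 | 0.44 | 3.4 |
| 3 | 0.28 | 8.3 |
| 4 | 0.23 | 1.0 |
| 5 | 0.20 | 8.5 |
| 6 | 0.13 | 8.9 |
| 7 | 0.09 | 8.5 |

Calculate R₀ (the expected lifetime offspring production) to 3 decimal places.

R₀ = Σ lₓ mₓ:
  age 1: 0.74 × 0.0 = 0.0000
  age 2: 0.44 × 3.4 = 1.4960
  age 3: 0.28 × 8.3 = 2.3240
  age 4: 0.23 × 1.0 = 0.2300
  age 5: 0.20 × 8.5 = 1.7000
  age 6: 0.13 × 8.9 = 1.1570
  age 7: 0.09 × 8.5 = 0.7650
R₀ = 0.0000 + 1.4960 + 2.3240 + 0.2300 + 1.7000 + 1.1570 + 0.7650 = 7.6720

7.672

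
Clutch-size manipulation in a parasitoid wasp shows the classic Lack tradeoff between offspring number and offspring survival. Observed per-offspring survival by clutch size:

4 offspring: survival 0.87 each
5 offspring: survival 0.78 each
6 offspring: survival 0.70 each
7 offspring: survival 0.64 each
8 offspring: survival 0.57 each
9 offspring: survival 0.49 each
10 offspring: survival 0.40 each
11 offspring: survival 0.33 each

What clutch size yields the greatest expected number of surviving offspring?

8

Expected surviving offspring = c × s(c):
  c=4: 4 × 0.87 = 3.480
  c=5: 5 × 0.78 = 3.900
  c=6: 6 × 0.70 = 4.200
  c=7: 7 × 0.64 = 4.480
  c=8: 8 × 0.57 = 4.560
  c=9: 9 × 0.49 = 4.410
  c=10: 10 × 0.40 = 4.000
  c=11: 11 × 0.33 = 3.630
Maximum at c = 8 (4.560 surviving offspring).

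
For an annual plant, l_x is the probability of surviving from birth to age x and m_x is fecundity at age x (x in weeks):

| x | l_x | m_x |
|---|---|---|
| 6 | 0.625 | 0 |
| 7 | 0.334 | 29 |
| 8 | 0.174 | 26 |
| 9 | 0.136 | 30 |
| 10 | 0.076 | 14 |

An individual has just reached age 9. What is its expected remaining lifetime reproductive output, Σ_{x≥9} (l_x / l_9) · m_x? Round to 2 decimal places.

37.82

l_9 = 0.136. Conditional survival from age 9 to x is l_x / l_9.
  x=9: (0.136/0.136) × 30 = 30.0000
  x=10: (0.076/0.136) × 14 = 7.8235
Sum = 30.0000 + 7.8235 = 37.8235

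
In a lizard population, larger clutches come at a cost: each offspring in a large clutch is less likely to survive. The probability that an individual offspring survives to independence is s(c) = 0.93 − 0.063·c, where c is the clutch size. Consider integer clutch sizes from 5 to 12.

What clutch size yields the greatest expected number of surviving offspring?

Expected surviving offspring = c × s(c):
  c=5: 5 × 0.615 = 3.075
  c=6: 6 × 0.552 = 3.312
  c=7: 7 × 0.489 = 3.423
  c=8: 8 × 0.426 = 3.408
  c=9: 9 × 0.363 = 3.267
  c=10: 10 × 0.300 = 3.000
  c=11: 11 × 0.237 = 2.607
  c=12: 12 × 0.174 = 2.088
Maximum at c = 7 (3.423 surviving offspring).

7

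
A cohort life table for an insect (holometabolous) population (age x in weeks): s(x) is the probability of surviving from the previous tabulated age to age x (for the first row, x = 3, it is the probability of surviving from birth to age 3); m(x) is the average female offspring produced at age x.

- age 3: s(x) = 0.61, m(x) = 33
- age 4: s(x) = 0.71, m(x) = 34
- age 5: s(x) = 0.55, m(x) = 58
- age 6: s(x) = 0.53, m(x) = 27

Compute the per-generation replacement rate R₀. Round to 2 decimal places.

Survivorship from birth: l_x = s_3·s_4·…·s_x.
  l_3 = 0.61000
  l_4 = 0.43310
  l_5 = 0.23821
  l_6 = 0.12625
R₀ = Σ l_x m(x):
  age 3: 0.61000 × 33 = 20.1300
  age 4: 0.43310 × 34 = 14.7254
  age 5: 0.23821 × 58 = 13.8162
  age 6: 0.12625 × 27 = 3.4087
R₀ = 20.1300 + 14.7254 + 13.8162 + 3.4087 = 52.0803

52.08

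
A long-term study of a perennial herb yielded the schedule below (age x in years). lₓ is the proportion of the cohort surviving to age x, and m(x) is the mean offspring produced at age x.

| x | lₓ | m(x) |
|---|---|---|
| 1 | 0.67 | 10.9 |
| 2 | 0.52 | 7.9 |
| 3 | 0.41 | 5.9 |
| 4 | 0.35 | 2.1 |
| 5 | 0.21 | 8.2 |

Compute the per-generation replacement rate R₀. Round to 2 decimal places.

R₀ = Σ lₓ m(x):
  age 1: 0.67 × 10.9 = 7.3030
  age 2: 0.52 × 7.9 = 4.1080
  age 3: 0.41 × 5.9 = 2.4190
  age 4: 0.35 × 2.1 = 0.7350
  age 5: 0.21 × 8.2 = 1.7220
R₀ = 7.3030 + 4.1080 + 2.4190 + 0.7350 + 1.7220 = 16.2870

16.29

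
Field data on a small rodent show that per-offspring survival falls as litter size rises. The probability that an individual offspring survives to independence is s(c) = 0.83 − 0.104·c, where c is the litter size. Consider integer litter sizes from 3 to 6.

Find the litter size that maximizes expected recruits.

4

Expected recruits = c × s(c):
  c=3: 3 × 0.518 = 1.554
  c=4: 4 × 0.414 = 1.656
  c=5: 5 × 0.310 = 1.550
  c=6: 6 × 0.206 = 1.236
Maximum at c = 4 (1.656 recruits).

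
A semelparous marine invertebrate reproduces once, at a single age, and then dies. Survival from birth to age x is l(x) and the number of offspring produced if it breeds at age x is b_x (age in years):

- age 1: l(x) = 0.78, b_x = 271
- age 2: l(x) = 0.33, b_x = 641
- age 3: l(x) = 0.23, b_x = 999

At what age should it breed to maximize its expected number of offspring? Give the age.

Expected offspring if breeding at age x = l(x) × b_x:
  age 1: 0.78 × 271 = 211.380
  age 2: 0.33 × 641 = 211.530
  age 3: 0.23 × 999 = 229.770
Maximum at age 3 (229.770).

3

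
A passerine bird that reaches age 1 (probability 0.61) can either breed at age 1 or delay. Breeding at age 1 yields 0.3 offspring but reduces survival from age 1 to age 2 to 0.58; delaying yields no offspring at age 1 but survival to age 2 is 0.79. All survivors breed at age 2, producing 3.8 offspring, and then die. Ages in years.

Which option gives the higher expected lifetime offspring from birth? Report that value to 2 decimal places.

breed at age 1: R₀ = 0.61 × (0.3 + 0.58 × 3.8) = 0.61 × 2.5040 = 1.5274
delay to age 2: R₀ = 0.61 × (0.79 × 3.8) = 0.61 × 3.0020 = 1.8312
Higher: delay to age 2 (1.8312).

1.83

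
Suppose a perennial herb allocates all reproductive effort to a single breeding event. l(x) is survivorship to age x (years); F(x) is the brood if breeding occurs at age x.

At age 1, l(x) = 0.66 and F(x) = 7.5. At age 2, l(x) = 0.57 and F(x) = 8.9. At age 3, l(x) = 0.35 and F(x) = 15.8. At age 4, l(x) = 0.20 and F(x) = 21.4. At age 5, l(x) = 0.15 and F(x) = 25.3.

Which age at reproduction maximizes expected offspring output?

3

Expected offspring if breeding at age x = l(x) × F(x):
  age 1: 0.66 × 7.5 = 4.950
  age 2: 0.57 × 8.9 = 5.073
  age 3: 0.35 × 15.8 = 5.530
  age 4: 0.20 × 21.4 = 4.280
  age 5: 0.15 × 25.3 = 3.795
Maximum at age 3 (5.530).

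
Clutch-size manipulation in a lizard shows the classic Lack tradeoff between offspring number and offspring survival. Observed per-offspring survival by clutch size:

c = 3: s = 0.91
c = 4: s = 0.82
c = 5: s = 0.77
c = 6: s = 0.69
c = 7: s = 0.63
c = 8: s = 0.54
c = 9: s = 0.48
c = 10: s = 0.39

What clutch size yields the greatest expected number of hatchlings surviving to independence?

7

Expected hatchlings surviving to independence = c × s(c):
  c=3: 3 × 0.91 = 2.730
  c=4: 4 × 0.82 = 3.280
  c=5: 5 × 0.77 = 3.850
  c=6: 6 × 0.69 = 4.140
  c=7: 7 × 0.63 = 4.410
  c=8: 8 × 0.54 = 4.320
  c=9: 9 × 0.48 = 4.320
  c=10: 10 × 0.39 = 3.900
Maximum at c = 7 (4.410 hatchlings surviving to independence).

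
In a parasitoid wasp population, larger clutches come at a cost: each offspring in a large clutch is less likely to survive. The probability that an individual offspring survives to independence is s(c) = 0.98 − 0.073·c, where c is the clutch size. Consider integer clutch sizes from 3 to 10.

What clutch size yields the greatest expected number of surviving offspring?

Expected surviving offspring = c × s(c):
  c=3: 3 × 0.761 = 2.283
  c=4: 4 × 0.688 = 2.752
  c=5: 5 × 0.615 = 3.075
  c=6: 6 × 0.542 = 3.252
  c=7: 7 × 0.469 = 3.283
  c=8: 8 × 0.396 = 3.168
  c=9: 9 × 0.323 = 2.907
  c=10: 10 × 0.250 = 2.500
Maximum at c = 7 (3.283 surviving offspring).

7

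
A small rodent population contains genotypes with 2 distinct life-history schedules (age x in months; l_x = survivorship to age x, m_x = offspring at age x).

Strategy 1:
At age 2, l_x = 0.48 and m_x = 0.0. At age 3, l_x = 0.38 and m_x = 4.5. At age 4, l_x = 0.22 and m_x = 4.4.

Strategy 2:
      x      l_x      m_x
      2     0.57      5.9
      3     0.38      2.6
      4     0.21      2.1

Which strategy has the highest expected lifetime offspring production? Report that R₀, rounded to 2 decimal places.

Strategy 1: R₀ = 0.48×0.0 + 0.38×4.5 + 0.22×4.4 = 2.6780
Strategy 2: R₀ = 0.57×5.9 + 0.38×2.6 + 0.21×2.1 = 4.7920
Highest R₀: strategy 2 with 4.7920.

4.79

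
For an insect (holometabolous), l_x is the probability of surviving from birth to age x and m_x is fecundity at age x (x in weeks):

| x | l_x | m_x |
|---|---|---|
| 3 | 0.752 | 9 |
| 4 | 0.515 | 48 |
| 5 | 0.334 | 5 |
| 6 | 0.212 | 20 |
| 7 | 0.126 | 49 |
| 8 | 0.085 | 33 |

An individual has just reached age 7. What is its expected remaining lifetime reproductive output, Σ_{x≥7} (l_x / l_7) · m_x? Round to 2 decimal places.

71.26

l_7 = 0.126. Conditional survival from age 7 to x is l_x / l_7.
  x=7: (0.126/0.126) × 49 = 49.0000
  x=8: (0.085/0.126) × 33 = 22.2619
Sum = 49.0000 + 22.2619 = 71.2619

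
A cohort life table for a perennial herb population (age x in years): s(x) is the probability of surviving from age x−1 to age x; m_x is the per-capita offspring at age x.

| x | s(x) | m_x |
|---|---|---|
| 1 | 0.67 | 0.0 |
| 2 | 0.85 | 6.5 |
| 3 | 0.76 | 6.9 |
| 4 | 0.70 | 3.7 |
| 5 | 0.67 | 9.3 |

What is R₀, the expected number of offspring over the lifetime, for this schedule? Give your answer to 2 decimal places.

Survivorship from birth: l_x = s_1·s_2·…·s_x.
  l_1 = 0.67000
  l_2 = 0.56950
  l_3 = 0.43282
  l_4 = 0.30297
  l_5 = 0.20299
R₀ = Σ l_x m_x:
  age 1: 0.67000 × 0.0 = 0.0000
  age 2: 0.56950 × 6.5 = 3.7018
  age 3: 0.43282 × 6.9 = 2.9865
  age 4: 0.30297 × 3.7 = 1.1210
  age 5: 0.20299 × 9.3 = 1.8878
R₀ = 0.0000 + 3.7018 + 2.9865 + 1.1210 + 1.8878 = 9.6970

9.70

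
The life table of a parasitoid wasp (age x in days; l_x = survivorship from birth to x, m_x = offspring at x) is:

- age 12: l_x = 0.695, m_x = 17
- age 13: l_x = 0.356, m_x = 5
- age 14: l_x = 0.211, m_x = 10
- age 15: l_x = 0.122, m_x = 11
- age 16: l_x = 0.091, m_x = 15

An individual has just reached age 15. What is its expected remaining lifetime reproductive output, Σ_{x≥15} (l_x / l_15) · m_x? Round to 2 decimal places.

22.19

l_15 = 0.122. Conditional survival from age 15 to x is l_x / l_15.
  x=15: (0.122/0.122) × 11 = 11.0000
  x=16: (0.091/0.122) × 15 = 11.1885
Sum = 11.0000 + 11.1885 = 22.1885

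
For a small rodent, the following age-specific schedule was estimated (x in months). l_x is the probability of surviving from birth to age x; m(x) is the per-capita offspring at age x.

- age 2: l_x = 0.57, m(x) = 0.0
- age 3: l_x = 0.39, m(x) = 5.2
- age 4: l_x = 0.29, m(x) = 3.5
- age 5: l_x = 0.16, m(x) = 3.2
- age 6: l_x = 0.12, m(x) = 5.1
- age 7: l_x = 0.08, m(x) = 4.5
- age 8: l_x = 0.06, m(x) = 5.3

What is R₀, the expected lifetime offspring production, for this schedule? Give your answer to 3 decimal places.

4.845

R₀ = Σ l_x m(x):
  age 2: 0.57 × 0.0 = 0.0000
  age 3: 0.39 × 5.2 = 2.0280
  age 4: 0.29 × 3.5 = 1.0150
  age 5: 0.16 × 3.2 = 0.5120
  age 6: 0.12 × 5.1 = 0.6120
  age 7: 0.08 × 4.5 = 0.3600
  age 8: 0.06 × 5.3 = 0.3180
R₀ = 0.0000 + 2.0280 + 1.0150 + 0.5120 + 0.6120 + 0.3600 + 0.3180 = 4.8450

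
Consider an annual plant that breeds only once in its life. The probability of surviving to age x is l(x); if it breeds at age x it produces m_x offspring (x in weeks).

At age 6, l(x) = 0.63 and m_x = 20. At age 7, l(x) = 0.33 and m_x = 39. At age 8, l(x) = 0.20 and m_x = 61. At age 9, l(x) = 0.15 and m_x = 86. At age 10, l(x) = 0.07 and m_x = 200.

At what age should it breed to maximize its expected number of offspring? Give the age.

10

Expected offspring if breeding at age x = l(x) × m_x:
  age 6: 0.63 × 20 = 12.600
  age 7: 0.33 × 39 = 12.870
  age 8: 0.20 × 61 = 12.200
  age 9: 0.15 × 86 = 12.900
  age 10: 0.07 × 200 = 14.000
Maximum at age 10 (14.000).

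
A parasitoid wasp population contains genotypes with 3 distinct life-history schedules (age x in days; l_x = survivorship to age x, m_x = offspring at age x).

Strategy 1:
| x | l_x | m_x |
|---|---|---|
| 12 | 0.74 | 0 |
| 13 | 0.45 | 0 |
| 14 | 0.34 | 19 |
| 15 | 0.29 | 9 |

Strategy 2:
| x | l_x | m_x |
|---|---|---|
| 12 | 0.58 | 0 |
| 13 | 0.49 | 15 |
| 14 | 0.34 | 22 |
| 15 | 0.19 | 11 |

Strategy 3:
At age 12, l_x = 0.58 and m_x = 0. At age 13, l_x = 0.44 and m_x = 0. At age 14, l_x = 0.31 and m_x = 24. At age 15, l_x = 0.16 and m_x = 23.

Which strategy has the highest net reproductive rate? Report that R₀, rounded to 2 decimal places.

16.92

Strategy 1: R₀ = 0.74×0 + 0.45×0 + 0.34×19 + 0.29×9 = 9.0700
Strategy 2: R₀ = 0.58×0 + 0.49×15 + 0.34×22 + 0.19×11 = 16.9200
Strategy 3: R₀ = 0.58×0 + 0.44×0 + 0.31×24 + 0.16×23 = 11.1200
Highest R₀: strategy 2 with 16.9200.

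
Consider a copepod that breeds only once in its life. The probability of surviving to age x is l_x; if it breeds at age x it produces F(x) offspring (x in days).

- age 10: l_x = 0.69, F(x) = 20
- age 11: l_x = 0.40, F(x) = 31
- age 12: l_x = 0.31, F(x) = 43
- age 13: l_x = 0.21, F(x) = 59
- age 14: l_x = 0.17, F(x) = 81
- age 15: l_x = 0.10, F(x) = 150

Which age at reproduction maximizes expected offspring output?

Expected offspring if breeding at age x = l_x × F(x):
  age 10: 0.69 × 20 = 13.800
  age 11: 0.40 × 31 = 12.400
  age 12: 0.31 × 43 = 13.330
  age 13: 0.21 × 59 = 12.390
  age 14: 0.17 × 81 = 13.770
  age 15: 0.10 × 150 = 15.000
Maximum at age 15 (15.000).

15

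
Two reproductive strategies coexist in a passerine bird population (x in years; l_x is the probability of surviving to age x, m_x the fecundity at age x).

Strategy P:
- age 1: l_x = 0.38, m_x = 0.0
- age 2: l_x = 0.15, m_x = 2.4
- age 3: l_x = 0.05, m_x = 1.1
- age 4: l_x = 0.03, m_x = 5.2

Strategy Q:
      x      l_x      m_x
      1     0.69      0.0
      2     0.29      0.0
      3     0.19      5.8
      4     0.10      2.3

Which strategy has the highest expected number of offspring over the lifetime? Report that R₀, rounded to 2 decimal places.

Strategy P: R₀ = 0.38×0.0 + 0.15×2.4 + 0.05×1.1 + 0.03×5.2 = 0.5710
Strategy Q: R₀ = 0.69×0.0 + 0.29×0.0 + 0.19×5.8 + 0.10×2.3 = 1.3320
Highest R₀: strategy Q with 1.3320.

1.33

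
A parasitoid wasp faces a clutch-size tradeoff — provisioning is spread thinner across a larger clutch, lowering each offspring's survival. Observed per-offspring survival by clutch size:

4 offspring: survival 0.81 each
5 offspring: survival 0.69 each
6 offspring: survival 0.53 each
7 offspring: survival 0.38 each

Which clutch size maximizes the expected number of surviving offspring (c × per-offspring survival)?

Expected surviving offspring = c × s(c):
  c=4: 4 × 0.81 = 3.240
  c=5: 5 × 0.69 = 3.450
  c=6: 6 × 0.53 = 3.180
  c=7: 7 × 0.38 = 2.660
Maximum at c = 5 (3.450 surviving offspring).

5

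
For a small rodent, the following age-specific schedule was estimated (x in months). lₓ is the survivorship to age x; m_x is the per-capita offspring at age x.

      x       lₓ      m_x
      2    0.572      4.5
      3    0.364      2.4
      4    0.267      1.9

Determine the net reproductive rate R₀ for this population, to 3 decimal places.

R₀ = Σ lₓ m_x:
  age 2: 0.572 × 4.5 = 2.5740
  age 3: 0.364 × 2.4 = 0.8736
  age 4: 0.267 × 1.9 = 0.5073
R₀ = 2.5740 + 0.8736 + 0.5073 = 3.9549

3.955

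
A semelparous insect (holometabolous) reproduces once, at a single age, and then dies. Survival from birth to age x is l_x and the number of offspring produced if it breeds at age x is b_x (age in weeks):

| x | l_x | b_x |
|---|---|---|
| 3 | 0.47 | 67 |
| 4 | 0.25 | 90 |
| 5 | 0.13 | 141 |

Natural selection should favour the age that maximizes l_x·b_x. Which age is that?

3

Expected offspring if breeding at age x = l_x × b_x:
  age 3: 0.47 × 67 = 31.490
  age 4: 0.25 × 90 = 22.500
  age 5: 0.13 × 141 = 18.330
Maximum at age 3 (31.490).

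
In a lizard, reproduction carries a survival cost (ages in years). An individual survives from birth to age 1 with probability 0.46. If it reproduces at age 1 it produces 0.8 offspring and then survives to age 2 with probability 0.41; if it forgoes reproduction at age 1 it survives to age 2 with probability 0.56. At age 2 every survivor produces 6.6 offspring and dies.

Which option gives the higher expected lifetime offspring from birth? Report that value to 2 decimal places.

breed at age 1: R₀ = 0.46 × (0.8 + 0.41 × 6.6) = 0.46 × 3.5060 = 1.6128
delay to age 2: R₀ = 0.46 × (0.56 × 6.6) = 0.46 × 3.6960 = 1.7002
Higher: delay to age 2 (1.7002).

1.70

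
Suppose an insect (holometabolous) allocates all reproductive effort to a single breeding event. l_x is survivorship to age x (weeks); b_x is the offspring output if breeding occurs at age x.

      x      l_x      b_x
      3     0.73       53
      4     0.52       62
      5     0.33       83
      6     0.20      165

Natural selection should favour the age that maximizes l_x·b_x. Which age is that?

Expected offspring if breeding at age x = l_x × b_x:
  age 3: 0.73 × 53 = 38.690
  age 4: 0.52 × 62 = 32.240
  age 5: 0.33 × 83 = 27.390
  age 6: 0.20 × 165 = 33.000
Maximum at age 3 (38.690).

3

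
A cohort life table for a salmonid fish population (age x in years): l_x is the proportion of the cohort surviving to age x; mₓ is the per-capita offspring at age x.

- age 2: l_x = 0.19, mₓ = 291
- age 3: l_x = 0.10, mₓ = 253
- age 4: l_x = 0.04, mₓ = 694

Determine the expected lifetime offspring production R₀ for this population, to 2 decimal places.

108.35

R₀ = Σ l_x mₓ:
  age 2: 0.19 × 291 = 55.2900
  age 3: 0.10 × 253 = 25.3000
  age 4: 0.04 × 694 = 27.7600
R₀ = 55.2900 + 25.3000 + 27.7600 = 108.3500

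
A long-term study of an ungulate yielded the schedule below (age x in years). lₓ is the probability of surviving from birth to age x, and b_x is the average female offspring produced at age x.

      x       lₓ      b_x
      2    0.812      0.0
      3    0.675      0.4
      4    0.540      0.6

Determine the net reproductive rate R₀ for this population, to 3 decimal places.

0.594

R₀ = Σ lₓ b_x:
  age 2: 0.812 × 0.0 = 0.0000
  age 3: 0.675 × 0.4 = 0.2700
  age 4: 0.540 × 0.6 = 0.3240
R₀ = 0.0000 + 0.2700 + 0.3240 = 0.5940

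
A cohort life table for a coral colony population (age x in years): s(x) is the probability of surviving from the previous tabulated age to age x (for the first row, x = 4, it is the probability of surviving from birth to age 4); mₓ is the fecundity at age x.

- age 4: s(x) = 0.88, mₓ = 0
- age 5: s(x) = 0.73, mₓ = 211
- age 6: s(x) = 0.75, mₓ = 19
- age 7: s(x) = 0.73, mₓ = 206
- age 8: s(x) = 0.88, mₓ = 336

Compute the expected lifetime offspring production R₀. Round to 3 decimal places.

Survivorship from birth: l_x = s_4·s_5·…·s_x.
  l_4 = 0.88000
  l_5 = 0.64240
  l_6 = 0.48180
  l_7 = 0.35171
  l_8 = 0.30951
R₀ = Σ l_x mₓ:
  age 4: 0.88000 × 0 = 0.0000
  age 5: 0.64240 × 211 = 135.5464
  age 6: 0.48180 × 19 = 9.1542
  age 7: 0.35171 × 206 = 72.4523
  age 8: 0.30951 × 336 = 103.9954
R₀ = 0.0000 + 135.5464 + 9.1542 + 72.4523 + 103.9954 = 321.1482

321.148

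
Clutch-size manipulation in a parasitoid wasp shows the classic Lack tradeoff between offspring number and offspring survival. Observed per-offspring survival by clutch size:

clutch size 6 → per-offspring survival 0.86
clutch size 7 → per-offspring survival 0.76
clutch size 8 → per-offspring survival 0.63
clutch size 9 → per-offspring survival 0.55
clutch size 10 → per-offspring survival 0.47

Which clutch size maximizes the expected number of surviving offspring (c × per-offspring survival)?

Expected surviving offspring = c × s(c):
  c=6: 6 × 0.86 = 5.160
  c=7: 7 × 0.76 = 5.320
  c=8: 8 × 0.63 = 5.040
  c=9: 9 × 0.55 = 4.950
  c=10: 10 × 0.47 = 4.700
Maximum at c = 7 (5.320 surviving offspring).

7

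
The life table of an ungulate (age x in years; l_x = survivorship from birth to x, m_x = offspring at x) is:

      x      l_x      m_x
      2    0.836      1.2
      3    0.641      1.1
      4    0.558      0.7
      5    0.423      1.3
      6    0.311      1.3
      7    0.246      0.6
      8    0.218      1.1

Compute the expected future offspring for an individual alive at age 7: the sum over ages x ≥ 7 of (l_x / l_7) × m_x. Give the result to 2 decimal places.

l_7 = 0.246. Conditional survival from age 7 to x is l_x / l_7.
  x=7: (0.246/0.246) × 0.6 = 0.6000
  x=8: (0.218/0.246) × 1.1 = 0.9748
Sum = 0.6000 + 0.9748 = 1.5748

1.57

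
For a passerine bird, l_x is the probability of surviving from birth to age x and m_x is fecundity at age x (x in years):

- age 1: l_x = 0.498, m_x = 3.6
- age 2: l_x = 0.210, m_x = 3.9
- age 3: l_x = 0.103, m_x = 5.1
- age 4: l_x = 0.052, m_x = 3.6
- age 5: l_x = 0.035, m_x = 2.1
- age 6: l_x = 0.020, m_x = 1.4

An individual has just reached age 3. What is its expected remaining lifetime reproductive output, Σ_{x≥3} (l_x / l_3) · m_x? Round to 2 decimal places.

l_3 = 0.103. Conditional survival from age 3 to x is l_x / l_3.
  x=3: (0.103/0.103) × 5.1 = 5.1000
  x=4: (0.052/0.103) × 3.6 = 1.8175
  x=5: (0.035/0.103) × 2.1 = 0.7136
  x=6: (0.020/0.103) × 1.4 = 0.2718
Sum = 5.1000 + 1.8175 + 0.7136 + 0.2718 = 7.9029

7.90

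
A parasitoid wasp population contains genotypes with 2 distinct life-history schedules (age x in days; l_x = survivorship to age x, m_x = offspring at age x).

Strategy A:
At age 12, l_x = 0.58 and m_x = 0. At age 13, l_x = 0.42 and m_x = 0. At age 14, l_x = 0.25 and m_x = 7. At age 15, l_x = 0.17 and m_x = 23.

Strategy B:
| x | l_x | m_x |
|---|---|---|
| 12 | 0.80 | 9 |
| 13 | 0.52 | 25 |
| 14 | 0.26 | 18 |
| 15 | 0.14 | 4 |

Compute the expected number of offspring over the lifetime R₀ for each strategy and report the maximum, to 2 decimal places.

25.44

Strategy A: R₀ = 0.58×0 + 0.42×0 + 0.25×7 + 0.17×23 = 5.6600
Strategy B: R₀ = 0.80×9 + 0.52×25 + 0.26×18 + 0.14×4 = 25.4400
Highest R₀: strategy B with 25.4400.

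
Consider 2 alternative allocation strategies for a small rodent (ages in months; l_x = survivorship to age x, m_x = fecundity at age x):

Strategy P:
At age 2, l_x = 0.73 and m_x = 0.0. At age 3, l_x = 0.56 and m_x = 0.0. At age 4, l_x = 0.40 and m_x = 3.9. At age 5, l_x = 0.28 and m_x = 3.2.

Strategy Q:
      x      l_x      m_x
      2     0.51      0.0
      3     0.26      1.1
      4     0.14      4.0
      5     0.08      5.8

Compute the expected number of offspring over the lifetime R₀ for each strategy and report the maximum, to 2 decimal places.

2.46

Strategy P: R₀ = 0.73×0.0 + 0.56×0.0 + 0.40×3.9 + 0.28×3.2 = 2.4560
Strategy Q: R₀ = 0.51×0.0 + 0.26×1.1 + 0.14×4.0 + 0.08×5.8 = 1.3100
Highest R₀: strategy P with 2.4560.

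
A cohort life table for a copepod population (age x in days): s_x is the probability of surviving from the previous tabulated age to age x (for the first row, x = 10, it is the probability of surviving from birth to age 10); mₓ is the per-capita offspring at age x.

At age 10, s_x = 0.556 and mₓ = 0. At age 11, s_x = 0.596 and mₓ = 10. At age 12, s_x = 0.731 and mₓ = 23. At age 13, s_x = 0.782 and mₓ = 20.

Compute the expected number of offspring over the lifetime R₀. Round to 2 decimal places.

Survivorship from birth: l_x = s_10·s_11·…·s_x.
  l_10 = 0.55600
  l_11 = 0.33138
  l_12 = 0.24224
  l_13 = 0.18943
R₀ = Σ l_x mₓ:
  age 10: 0.55600 × 0 = 0.0000
  age 11: 0.33138 × 10 = 3.3138
  age 12: 0.24224 × 23 = 5.5715
  age 13: 0.18943 × 20 = 3.7886
R₀ = 0.0000 + 3.3138 + 5.5715 + 3.7886 = 12.6739

12.67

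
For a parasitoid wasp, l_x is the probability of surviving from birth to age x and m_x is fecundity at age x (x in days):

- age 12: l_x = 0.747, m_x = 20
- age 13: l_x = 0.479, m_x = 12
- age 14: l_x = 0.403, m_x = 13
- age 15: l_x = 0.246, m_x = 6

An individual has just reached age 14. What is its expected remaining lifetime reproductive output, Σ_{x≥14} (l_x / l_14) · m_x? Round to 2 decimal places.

l_14 = 0.403. Conditional survival from age 14 to x is l_x / l_14.
  x=14: (0.403/0.403) × 13 = 13.0000
  x=15: (0.246/0.403) × 6 = 3.6625
Sum = 13.0000 + 3.6625 = 16.6625

16.66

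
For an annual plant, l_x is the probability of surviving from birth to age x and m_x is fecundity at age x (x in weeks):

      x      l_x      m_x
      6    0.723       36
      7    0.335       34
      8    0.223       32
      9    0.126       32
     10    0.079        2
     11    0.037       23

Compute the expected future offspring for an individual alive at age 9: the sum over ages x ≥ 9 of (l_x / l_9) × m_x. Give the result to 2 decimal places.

l_9 = 0.126. Conditional survival from age 9 to x is l_x / l_9.
  x=9: (0.126/0.126) × 32 = 32.0000
  x=10: (0.079/0.126) × 2 = 1.2540
  x=11: (0.037/0.126) × 23 = 6.7540
Sum = 32.0000 + 1.2540 + 6.7540 = 40.0079

40.01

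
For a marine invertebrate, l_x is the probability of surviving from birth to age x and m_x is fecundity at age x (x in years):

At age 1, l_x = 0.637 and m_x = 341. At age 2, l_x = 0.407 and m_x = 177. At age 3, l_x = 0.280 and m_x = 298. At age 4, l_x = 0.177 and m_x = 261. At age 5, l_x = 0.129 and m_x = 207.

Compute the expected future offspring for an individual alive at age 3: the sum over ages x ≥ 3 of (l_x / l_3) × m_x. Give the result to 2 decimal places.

558.36

l_3 = 0.280. Conditional survival from age 3 to x is l_x / l_3.
  x=3: (0.280/0.280) × 298 = 298.0000
  x=4: (0.177/0.280) × 261 = 164.9893
  x=5: (0.129/0.280) × 207 = 95.3679
Sum = 298.0000 + 164.9893 + 95.3679 = 558.3571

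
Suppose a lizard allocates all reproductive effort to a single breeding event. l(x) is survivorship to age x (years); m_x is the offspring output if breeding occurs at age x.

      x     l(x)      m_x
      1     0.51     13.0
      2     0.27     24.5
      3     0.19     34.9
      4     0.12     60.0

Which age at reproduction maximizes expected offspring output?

4

Expected offspring if breeding at age x = l(x) × m_x:
  age 1: 0.51 × 13.0 = 6.630
  age 2: 0.27 × 24.5 = 6.615
  age 3: 0.19 × 34.9 = 6.631
  age 4: 0.12 × 60.0 = 7.200
Maximum at age 4 (7.200).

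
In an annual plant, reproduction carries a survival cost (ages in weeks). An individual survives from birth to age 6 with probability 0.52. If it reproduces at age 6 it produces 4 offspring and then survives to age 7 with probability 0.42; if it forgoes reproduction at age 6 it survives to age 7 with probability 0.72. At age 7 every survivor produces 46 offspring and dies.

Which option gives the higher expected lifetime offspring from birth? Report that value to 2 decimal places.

17.22

breed at age 6: R₀ = 0.52 × (4 + 0.42 × 46) = 0.52 × 23.3200 = 12.1264
delay to age 7: R₀ = 0.52 × (0.72 × 46) = 0.52 × 33.1200 = 17.2224
Higher: delay to age 7 (17.2224).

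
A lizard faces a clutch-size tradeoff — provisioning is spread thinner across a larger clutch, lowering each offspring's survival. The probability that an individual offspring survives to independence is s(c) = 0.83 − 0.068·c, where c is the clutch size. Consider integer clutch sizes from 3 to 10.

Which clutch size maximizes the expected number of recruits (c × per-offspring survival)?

6

Expected recruits = c × s(c):
  c=3: 3 × 0.626 = 1.878
  c=4: 4 × 0.558 = 2.232
  c=5: 5 × 0.490 = 2.450
  c=6: 6 × 0.422 = 2.532
  c=7: 7 × 0.354 = 2.478
  c=8: 8 × 0.286 = 2.288
  c=9: 9 × 0.218 = 1.962
  c=10: 10 × 0.150 = 1.500
Maximum at c = 6 (2.532 recruits).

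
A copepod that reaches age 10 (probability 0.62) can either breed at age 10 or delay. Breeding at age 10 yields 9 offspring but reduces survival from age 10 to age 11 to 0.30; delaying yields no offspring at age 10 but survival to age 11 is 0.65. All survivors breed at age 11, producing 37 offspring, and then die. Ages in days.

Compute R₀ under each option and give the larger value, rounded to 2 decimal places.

breed at age 10: R₀ = 0.62 × (9 + 0.30 × 37) = 0.62 × 20.1000 = 12.4620
delay to age 11: R₀ = 0.62 × (0.65 × 37) = 0.62 × 24.0500 = 14.9110
Higher: delay to age 11 (14.9110).

14.91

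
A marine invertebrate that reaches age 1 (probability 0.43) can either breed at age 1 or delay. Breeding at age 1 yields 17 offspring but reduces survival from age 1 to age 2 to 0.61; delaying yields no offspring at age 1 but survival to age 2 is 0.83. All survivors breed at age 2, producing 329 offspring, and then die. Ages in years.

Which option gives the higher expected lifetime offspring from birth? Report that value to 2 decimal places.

117.42

breed at age 1: R₀ = 0.43 × (17 + 0.61 × 329) = 0.43 × 217.6900 = 93.6067
delay to age 2: R₀ = 0.43 × (0.83 × 329) = 0.43 × 273.0700 = 117.4201
Higher: delay to age 2 (117.4201).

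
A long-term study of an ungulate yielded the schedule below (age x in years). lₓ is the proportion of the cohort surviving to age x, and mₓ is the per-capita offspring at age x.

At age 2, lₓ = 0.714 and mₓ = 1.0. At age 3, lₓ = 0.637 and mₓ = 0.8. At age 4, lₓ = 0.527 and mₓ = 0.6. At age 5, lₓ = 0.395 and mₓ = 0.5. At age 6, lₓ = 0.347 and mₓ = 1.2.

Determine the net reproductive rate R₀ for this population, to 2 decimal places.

R₀ = Σ lₓ mₓ:
  age 2: 0.714 × 1.0 = 0.7140
  age 3: 0.637 × 0.8 = 0.5096
  age 4: 0.527 × 0.6 = 0.3162
  age 5: 0.395 × 0.5 = 0.1975
  age 6: 0.347 × 1.2 = 0.4164
R₀ = 0.7140 + 0.5096 + 0.3162 + 0.1975 + 0.4164 = 2.1537

2.15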